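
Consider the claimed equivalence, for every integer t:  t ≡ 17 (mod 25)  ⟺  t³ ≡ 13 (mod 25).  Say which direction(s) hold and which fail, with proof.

(⟹) Suppose t ≡ 17 (mod 25). Write t = 25j + 17. Then (25j + 17)³ = 15625j³ + 31875j² + 21675j + 4913 = 25(625j³ + 1275j² + 867j + 196) + 13, so t³ ≡ 13 (mod 25).

(⟸) Conversely, suppose t³ ≡ 13 (mod 25). The only residue r in {0, …, 24} with r³ ≡ 13 (mod 25) is r = 17, so t ≡ 17 (mod 25).

The biconditional holds.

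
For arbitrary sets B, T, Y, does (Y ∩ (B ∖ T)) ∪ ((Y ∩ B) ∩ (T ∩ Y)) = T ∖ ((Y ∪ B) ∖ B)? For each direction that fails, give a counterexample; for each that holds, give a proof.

(⊆) This inclusion fails. Take B = {1}, T = ∅, Y = {1}; then 1 ∈ (Y ∩ (B ∖ T)) ∪ ((Y ∩ B) ∩ (T ∩ Y)) but 1 ∉ T ∖ ((Y ∪ B) ∖ B).

(⊇) This inclusion fails. Take B = ∅, T = {1}, Y = ∅; then 1 ∈ T ∖ ((Y ∪ B) ∖ B) but 1 ∉ (Y ∩ (B ∖ T)) ∪ ((Y ∩ B) ∩ (T ∩ Y)).

Neither inclusion holds.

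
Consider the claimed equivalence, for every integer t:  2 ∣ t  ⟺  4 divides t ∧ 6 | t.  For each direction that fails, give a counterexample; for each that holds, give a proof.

The forward direction fails; the converse holds.

(→) This fails: take t = 2. Certainly 2 ∣ 2, but 4 ∤ 2.

(←) Suppose 4 ∣ t and 6 ∣ t. Any common multiple of 4 and 6 is a multiple of their lcm; here lcm(4, 6) = 4·6/gcd(4, 6) = 24/2 = 12, so 12 ∣ t. Since 2 ∣ 12, it follows that 2 ∣ t.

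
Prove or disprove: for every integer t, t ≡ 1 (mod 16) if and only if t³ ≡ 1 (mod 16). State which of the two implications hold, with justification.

Equivalent; both directions hold.

[⇒] Suppose t ≡ 1 (mod 16). Write t = 16j + 1. Then (16j + 1)³ = 4096j³ + 768j² + 48j + 1 = 16(256j³ + 48j² + 3j) + 1, so t³ ≡ 1 (mod 16).

[⇐] Conversely, suppose t³ ≡ 1 (mod 16). The only residue r in {0, …, 15} with r³ ≡ 1 (mod 16) is r = 1, so t ≡ 1 (mod 16).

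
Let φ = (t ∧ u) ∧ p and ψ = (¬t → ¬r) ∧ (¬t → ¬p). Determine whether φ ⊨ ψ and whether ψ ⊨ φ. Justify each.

[⇒] Assume the antecedent. If r is true, the antecedent forces (r = T, t = T, u = T, p = T), and (¬t → ¬r) ∧ (¬t → ¬p) holds there. If r is false, the antecedent forces (r = F, t = T, u = T, p = T), and (¬t → ¬r) ∧ (¬t → ¬p) holds there. Either way (¬t → ¬r) ∧ (¬t → ¬p) holds.

[⇐] This fails. Under r = F, t = F, u = F, p = F, the left side is false but the right side is true.

Only the forward direction holds.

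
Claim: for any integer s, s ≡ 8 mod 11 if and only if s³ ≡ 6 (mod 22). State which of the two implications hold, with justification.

The forward direction fails; the converse holds.

(⟹) This fails: take s = 19. Then 19 ≡ 8 (mod 11), but 19³ = 6859 ≡ 17 (mod 22), not 6.

(⟸) Conversely, the residues r modulo 22 with r³ ≡ 6 (mod 22) are exactly {8}, and each is ≡ 8 (mod 11).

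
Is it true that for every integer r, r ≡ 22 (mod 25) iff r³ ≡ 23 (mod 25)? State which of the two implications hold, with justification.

Forward direction. Suppose r ≡ 22 (mod 25). Write r = 25j + 22. Then (25j + 22)³ = 15625j³ + 41250j² + 36300j + 10648 = 25(625j³ + 1650j² + 1452j + 425) + 23, so r³ ≡ 23 (mod 25).

Converse. Suppose r³ ≡ 23 (mod 25). The only residue r in {0, …, 24} with r³ ≡ 23 (mod 25) is r = 22, so r ≡ 22 (mod 25).

Both directions hold; the statement is true.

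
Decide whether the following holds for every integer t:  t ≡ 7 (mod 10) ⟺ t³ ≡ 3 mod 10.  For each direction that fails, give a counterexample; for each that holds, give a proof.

(←) For the converse, argue contrapositively. If t ≢ 7 (mod 10), then t is congruent to one of 0, 1, 2, 3, 4, 5, 6, 8, 9 modulo 10, and these give t³ ≡ 0, 1, 8, 7, 4, 5, 6, 2, 9 respectively — never 3.

(→) Suppose t ≡ 7 (mod 10). Write t = 10j + 7. Then (10j + 7)³ = 1000j³ + 2100j² + 1470j + 343 = 10(100j³ + 210j² + 147j + 34) + 3, so t³ ≡ 3 (mod 10).

Both directions hold; the statement is true.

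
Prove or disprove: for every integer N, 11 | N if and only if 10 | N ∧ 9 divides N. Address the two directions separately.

[⇒] This fails: take N = 11. Certainly 11 ∣ 11, but 10 ∤ 11.

[⇐] This fails: take N = 90. Both 10 ∣ 90 and 9 ∣ 90, yet 90 is not a multiple of 11 (since 90 = 8·11 + 2), so 11 ∤ 90.

Neither implication holds.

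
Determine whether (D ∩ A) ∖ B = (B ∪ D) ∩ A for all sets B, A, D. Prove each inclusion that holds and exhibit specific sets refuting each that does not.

(⊇) This inclusion fails. Take B = {1}, A = {1}, D = ∅; then 1 ∈ (B ∪ D) ∩ A but 1 ∉ (D ∩ A) ∖ B.

(⊆) Let x ∈ (D ∩ A) ∖ B. Then x ∈ A ∩ D and x ∉ B, from which x ∈ (B ∪ D) ∩ A.

The sets are not equal: only the forward inclusion holds.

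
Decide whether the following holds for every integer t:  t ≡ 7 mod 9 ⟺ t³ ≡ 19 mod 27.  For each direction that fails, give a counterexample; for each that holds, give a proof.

(⇒) Suppose t ≡ 7 (mod 9). Working modulo 27, t ∈ {7, 16, 25}; for each such r, r³ ≡ 19 (mod 27).

(⇐) Conversely, the residues r modulo 27 with r³ ≡ 19 (mod 27) are exactly {7, 16, 25}, and each is ≡ 7 (mod 9).

Equivalent; both directions hold.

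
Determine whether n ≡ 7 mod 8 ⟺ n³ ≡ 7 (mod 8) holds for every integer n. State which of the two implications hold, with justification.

[⇒] Suppose n ≡ 7 mod 8. Write n = 8j + 7. Then (8j + 7)³ = 512j³ + 1344j² + 1176j + 343 = 8(64j³ + 168j² + 147j + 42) + 7, so n³ ≡ 7 (mod 8).

[⇐] For the converse, argue contrapositively. If n ≢ 7 (mod 8), then n is congruent to one of 0, 1, 2, 3, 4, 5, 6 modulo 8, and these give n³ ≡ 0, 1, 0, 3, 0, 5, 0 respectively — never 7.

Both directions hold.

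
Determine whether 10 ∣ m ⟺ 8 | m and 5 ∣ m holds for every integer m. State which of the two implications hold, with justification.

[⇒] This fails: take m = 10. Certainly 10 ∣ 10, but 8 ∤ 10.

[⇐] Suppose 8 ∣ m and 5 ∣ m. Any common multiple of 8 and 5 is a multiple of their lcm; here gcd(8, 5) = 1, so lcm(8, 5) = 8·5 = 40, so 40 ∣ m. Since 10 ∣ 40, it follows that 10 ∣ m.

(⇒) fails; (⇐) holds.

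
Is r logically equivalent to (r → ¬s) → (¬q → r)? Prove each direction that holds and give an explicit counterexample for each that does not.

Only the forward implication holds.

[⇐] This fails. Under q = T, s = F, r = F, the left side is false but the right side is true.

[⇒] Assume the antecedent. If q is true, (r → ¬s) → (¬q → r) reduces to true regardless of the other variables. If q is false, the antecedent forces (q = F, s = F, r = T) or (q = F, s = T, r = T), and (r → ¬s) → (¬q → r) holds there. Either way (r → ¬s) → (¬q → r) holds.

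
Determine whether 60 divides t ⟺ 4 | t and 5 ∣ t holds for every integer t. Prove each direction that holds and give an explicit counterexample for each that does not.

Only the forward direction holds.

(⇒) If 60 ∣ t, write t = 60q. Since 60 = 15·4, t = 4·(15q), so 4 ∣ t; and since 60 = 12·5, t = 5·(12q), so 5 ∣ t.

(⇐) This fails: take t = 20. Both 4 ∣ 20 and 5 ∣ 20, yet 20 is not a multiple of 60 (since 20 = 0·60 + 20), so 60 ∤ 20.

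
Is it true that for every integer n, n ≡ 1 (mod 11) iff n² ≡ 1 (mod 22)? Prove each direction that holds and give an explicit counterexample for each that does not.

Neither implication holds.

(⇒) This fails: take n = 12. Then 12 ≡ 1 (mod 11), but 12² = 144 ≡ 12 (mod 22), not 1.

(⇐) This fails: take n = 21. Then 21² = 441 ≡ 1 (mod 22), yet 21 ≡ 10 (mod 11), not 1.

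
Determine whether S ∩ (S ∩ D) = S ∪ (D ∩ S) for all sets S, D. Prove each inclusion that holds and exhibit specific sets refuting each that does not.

Reverse inclusion. This inclusion fails. Take S = {1}, D = ∅; then 1 ∈ S ∪ (D ∩ S) but 1 ∉ S ∩ (S ∩ D).

Forward inclusion. Let x ∈ S ∩ (S ∩ D). Then x ∈ S ∩ D, from which x ∈ S ∪ (D ∩ S).

Only the forward inclusion holds.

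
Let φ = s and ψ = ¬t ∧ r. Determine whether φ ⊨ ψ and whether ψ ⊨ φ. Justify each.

Neither direction holds.

[⇒] This fails. Under r = F, t = F, s = T, the left side is true but the right side is false.

[⇐] This fails. Under r = T, t = F, s = F, the left side is false but the right side is true.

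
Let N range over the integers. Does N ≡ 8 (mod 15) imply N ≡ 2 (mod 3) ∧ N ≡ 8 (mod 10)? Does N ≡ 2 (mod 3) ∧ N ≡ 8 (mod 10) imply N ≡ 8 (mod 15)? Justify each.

The forward direction fails; the converse holds.

[⇒] This fails: N = 23 gives 23 ≡ 8 (mod 15) but 23 ≡ 3 (mod 10), so the conjunction on the right does not hold.

[⇐] Conversely, if N ≡ 2 (mod 3) and N ≡ 8 (mod 10), then by the Chinese remainder theorem N ≡ 8 (mod 30). Since 8 ≡ 8 (mod 15) and 15 ∣ 30, we get N ≡ 8 (mod 15).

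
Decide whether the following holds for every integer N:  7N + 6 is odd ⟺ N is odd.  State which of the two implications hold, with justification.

Both implications hold.

(⟸) Suppose N is odd; write N = 2j + 1. Then 7N + 6 = 7·(2j + 1) + 6 = 2·7j + 13, which is odd.

(⟹) Suppose 7N + 6 is odd. Since 7 is odd, 7N and N have the same parity, so 7N + 6 ≡ N + 6 (mod 2). As 6 is even, 7N + 6 is odd exactly when N is odd. Thus N is odd.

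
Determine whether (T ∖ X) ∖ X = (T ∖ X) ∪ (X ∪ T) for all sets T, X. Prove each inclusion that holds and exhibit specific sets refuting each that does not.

Only the forward inclusion holds.

(⟹) Let x ∈ (T ∖ X) ∖ X. Then x ∈ T and x ∉ X, from which x ∈ (T ∖ X) ∪ (X ∪ T).

(⟸) This inclusion fails. Take T = ∅, X = {1}; then 1 ∈ (T ∖ X) ∪ (X ∪ T) but 1 ∉ (T ∖ X) ∖ X.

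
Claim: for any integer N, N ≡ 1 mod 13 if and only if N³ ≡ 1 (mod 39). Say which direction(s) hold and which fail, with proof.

Forward direction. This fails: take N = 14. Then 14 ≡ 1 (mod 13), but 14³ = 2744 ≡ 14 (mod 39), not 1.

Converse. This fails: take N = 16. Then 16³ = 4096 ≡ 1 (mod 39), yet 16 ≡ 3 (mod 13), not 1.

Neither direction holds.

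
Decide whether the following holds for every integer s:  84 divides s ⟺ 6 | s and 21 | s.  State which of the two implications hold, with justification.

(⇒) If 84 ∣ s, write s = 84q. Since 84 = 14·6, s = 6·(14q), so 6 ∣ s; and since 84 = 4·21, s = 21·(4q), so 21 ∣ s.

(⇐) This fails: take s = 42. Both 6 ∣ 42 and 21 ∣ 42, yet 42 is not a multiple of 84 (since 42 = 0·84 + 42), so 84 ∤ 42.

Only the forward implication holds.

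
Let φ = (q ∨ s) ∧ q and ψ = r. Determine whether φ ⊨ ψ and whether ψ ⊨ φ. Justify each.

Neither implication holds.

(⇒) This fails. Under r = F, s = F, q = T, the left side is true but the right side is false.

(⇐) This fails. Under r = T, s = F, q = F, the left side is false but the right side is true.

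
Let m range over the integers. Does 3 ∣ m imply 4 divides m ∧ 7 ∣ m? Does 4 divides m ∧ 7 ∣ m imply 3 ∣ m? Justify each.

[⇒] This fails: take m = 3. Certainly 3 ∣ 3, but 4 ∤ 3.

[⇐] This fails: take m = 28. Both 4 ∣ 28 and 7 ∣ 28, yet 28 is not a multiple of 3 (since 28 = 9·3 + 1), so 3 ∤ 28.

Neither implication holds.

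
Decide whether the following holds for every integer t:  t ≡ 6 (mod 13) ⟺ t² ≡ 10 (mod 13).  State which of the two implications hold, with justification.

(⇒) Suppose t ≡ 6 (mod 13). Write t = 13j + 6. Then (13j + 6)² = 169j² + 156j + 36 = 13(13j² + 12j + 2) + 10, so t² ≡ 10 (mod 13).

(⇐) This fails: take t = 7. Then 7² = 49 ≡ 10 (mod 13), yet 7 ≡ 7 (mod 13), not 6.

Only the forward implication holds.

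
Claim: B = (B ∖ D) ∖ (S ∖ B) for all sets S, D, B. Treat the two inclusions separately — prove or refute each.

The sets are not equal: only the reverse inclusion holds.

Forward inclusion. This inclusion fails. Take S = ∅, D = {1}, B = {1}; then 1 ∈ B but 1 ∉ (B ∖ D) ∖ (S ∖ B).

Reverse inclusion. Let x ∈ (B ∖ D) ∖ (S ∖ B). Then either x ∈ B and x ∉ S, D; or x ∈ S ∩ B and x ∉ D. In each case x ∈ B, so (B ∖ D) ∖ (S ∖ B) ⊆ B.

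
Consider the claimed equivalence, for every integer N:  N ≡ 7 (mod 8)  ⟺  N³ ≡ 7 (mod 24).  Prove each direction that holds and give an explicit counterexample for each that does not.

The forward direction fails; the converse holds.

(⇒) This fails: take N = 15. Then 15 ≡ 7 (mod 8), but 15³ = 3375 ≡ 15 (mod 24), not 7.

(⇐) Conversely, the residues r modulo 24 with r³ ≡ 7 (mod 24) are exactly {7}, and each is ≡ 7 (mod 8).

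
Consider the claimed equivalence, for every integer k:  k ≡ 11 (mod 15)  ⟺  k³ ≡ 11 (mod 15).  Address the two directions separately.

(⇐) Suppose k³ ≡ 11 (mod 15). The only residue r in {0, …, 14} with r³ ≡ 11 (mod 15) is r = 11, so k ≡ 11 (mod 15).

(⇒) Suppose k ≡ 11 (mod 15). Write k = 15j + 11. Then (15j + 11)³ = 3375j³ + 7425j² + 5445j + 1331 = 15(225j³ + 495j² + 363j + 88) + 11, so k³ ≡ 11 (mod 15).

The biconditional holds.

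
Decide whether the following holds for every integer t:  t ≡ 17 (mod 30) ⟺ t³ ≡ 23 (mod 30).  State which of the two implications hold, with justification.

Both directions hold.

(⟹) Suppose t ≡ 17 (mod 30). Write t = 30j + 17. Then (30j + 17)³ = 27000j³ + 45900j² + 26010j + 4913 = 30(900j³ + 1530j² + 867j + 163) + 23, so t³ ≡ 23 (mod 30).

(⟸) Conversely, suppose t³ ≡ 23 (mod 30). The only residue r in {0, …, 29} with r³ ≡ 23 (mod 30) is r = 17, so t ≡ 17 (mod 30).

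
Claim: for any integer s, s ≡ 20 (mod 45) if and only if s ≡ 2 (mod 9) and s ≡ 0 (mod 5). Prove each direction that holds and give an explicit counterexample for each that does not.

(←) If s ≡ 2 (mod 9) and s ≡ 0 (mod 5), then by the Chinese remainder theorem s ≡ 20 (mod 45). This is exactly s ≡ 20 (mod 45).

(→) Suppose s ≡ 20 (mod 45); write s = 45j + 20. Since 9 ∣ 45, reducing mod 9 gives s ≡ 20 ≡ 2 (mod 9); since 5 ∣ 45, reducing mod 5 gives s ≡ 20 ≡ 0 (mod 5).

Both implications hold.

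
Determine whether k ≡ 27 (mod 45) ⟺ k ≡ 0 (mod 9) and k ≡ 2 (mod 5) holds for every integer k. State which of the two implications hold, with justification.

Equivalent; both directions hold.

(⇒) Suppose k ≡ 27 (mod 45); write k = 45j + 27. Since 9 ∣ 45, reducing mod 9 gives k ≡ 27 ≡ 0 (mod 9); since 5 ∣ 45, reducing mod 5 gives k ≡ 27 ≡ 2 (mod 5).

(⇐) Conversely, if k ≡ 0 (mod 9) and k ≡ 2 (mod 5), then by the Chinese remainder theorem k ≡ 27 (mod 45). This is exactly k ≡ 27 (mod 45).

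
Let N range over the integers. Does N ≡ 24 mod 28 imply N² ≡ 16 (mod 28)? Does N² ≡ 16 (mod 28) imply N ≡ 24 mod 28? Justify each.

(⇒) holds; (⇐) fails.

[⇒] Suppose N ≡ 24 mod 28. Write N = 28j + 24. Then (28j + 24)² = 784j² + 1344j + 576 = 28(28j² + 48j + 20) + 16, so N² ≡ 16 (mod 28).

[⇐] This fails: take N = 4. Then 4² = 16 ≡ 16 (mod 28), yet 4 ≡ 4 (mod 28), not 24.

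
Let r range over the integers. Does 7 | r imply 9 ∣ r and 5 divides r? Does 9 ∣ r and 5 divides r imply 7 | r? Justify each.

(⇒) fails and (⇐) fails.

(⟹) This fails: take r = 7. Certainly 7 ∣ 7, but 9 ∤ 7.

(⟸) This fails: take r = 45. Both 9 ∣ 45 and 5 ∣ 45, yet 45 is not a multiple of 7 (since 45 = 6·7 + 3), so 7 ∤ 45.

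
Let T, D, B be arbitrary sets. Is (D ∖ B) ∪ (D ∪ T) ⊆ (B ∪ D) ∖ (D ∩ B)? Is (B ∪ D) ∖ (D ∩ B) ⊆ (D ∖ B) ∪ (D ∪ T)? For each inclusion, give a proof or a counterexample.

(⟹) This inclusion fails. Take T = {1}, D = ∅, B = ∅; then 1 ∈ (D ∖ B) ∪ (D ∪ T) but 1 ∉ (B ∪ D) ∖ (D ∩ B).

(⟸) This inclusion fails. Take T = ∅, D = ∅, B = {1}; then 1 ∈ (B ∪ D) ∖ (D ∩ B) but 1 ∉ (D ∖ B) ∪ (D ∪ T).

(⊆) fails and (⊇) fails.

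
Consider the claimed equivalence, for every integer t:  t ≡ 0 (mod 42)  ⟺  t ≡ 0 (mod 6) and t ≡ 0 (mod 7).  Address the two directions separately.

The biconditional holds.

(→) Suppose t ≡ 0 (mod 42); write t = 42j + 0. Since 6 ∣ 42, reducing mod 6 gives t ≡ 0 (mod 6); since 7 ∣ 42, reducing mod 7 gives t ≡ 0 (mod 7).

(←) Conversely, if t ≡ 0 (mod 6) and t ≡ 0 (mod 7), then by the Chinese remainder theorem t ≡ 0 (mod 42). This is exactly t ≡ 0 (mod 42).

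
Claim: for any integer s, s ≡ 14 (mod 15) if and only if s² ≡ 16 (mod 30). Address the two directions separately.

(⇒) This fails: take s = 29. Then 29 ≡ 14 (mod 15), but 29² = 841 ≡ 1 (mod 30), not 16.

(⇐) This fails: take s = 4. Then 4² = 16 ≡ 16 (mod 30), yet 4 ≡ 4 (mod 15), not 14.

Neither implication holds.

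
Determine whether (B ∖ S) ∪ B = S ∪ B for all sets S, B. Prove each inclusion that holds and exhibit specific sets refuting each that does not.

(⟸) This inclusion fails. Take S = {1}, B = ∅; then 1 ∈ S ∪ B but 1 ∉ (B ∖ S) ∪ B.

(⟹) Let x ∈ (B ∖ S) ∪ B. Then either x ∈ B and x ∉ S; or x ∈ S ∩ B. In each case x ∈ S ∪ B, so (B ∖ S) ∪ B ⊆ S ∪ B.

(⊆) holds; (⊇) fails.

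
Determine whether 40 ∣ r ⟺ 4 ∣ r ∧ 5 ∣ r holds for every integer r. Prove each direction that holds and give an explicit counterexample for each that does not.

Only the forward direction holds.

Forward direction. If 40 ∣ r, write r = 40q. Since 40 = 10·4, r = 4·(10q), so 4 ∣ r; and since 40 = 8·5, r = 5·(8q), so 5 ∣ r.

Converse. This fails: take r = 20. Both 4 ∣ 20 and 5 ∣ 20, yet 20 is not a multiple of 40 (since 20 = 0·40 + 20), so 40 ∤ 20.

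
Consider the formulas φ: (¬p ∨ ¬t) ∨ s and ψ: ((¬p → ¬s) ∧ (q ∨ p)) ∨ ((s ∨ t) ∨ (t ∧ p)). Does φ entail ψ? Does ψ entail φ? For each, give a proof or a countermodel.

Both directions fail.

(⟹) This fails. Under t = F, q = F, s = F, p = F, the left side is true but the right side is false.

(⟸) This fails. Under t = T, q = F, s = F, p = T, the left side is false but the right side is true.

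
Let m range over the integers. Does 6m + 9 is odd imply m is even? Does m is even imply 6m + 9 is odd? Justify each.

Only the reverse direction holds.

(⇒) This fails: take m = 3. Then 6m + 9 = 27, which is odd, yet m = 3 is odd, not even.

(⇐) Suppose m is even. Since 6 is even, 6m is even for every m, so 6m + 9 has the same parity as 9, which is odd. Hence 6m + 9 is odd.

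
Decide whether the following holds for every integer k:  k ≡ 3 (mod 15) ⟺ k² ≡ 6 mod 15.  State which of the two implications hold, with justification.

Both directions fail.

[⇒] This fails: take k = 3. Then 3 ≡ 3 (mod 15), but 3² = 9 ≡ 9 (mod 15), not 6.

[⇐] This fails: take k = 6. Then 6² = 36 ≡ 6 (mod 15), yet 6 ≡ 6 (mod 15), not 3.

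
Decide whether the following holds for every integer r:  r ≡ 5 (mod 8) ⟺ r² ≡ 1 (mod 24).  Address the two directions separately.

Neither direction holds.

(⟹) This fails: take r = 21. Then 21 ≡ 5 (mod 8), but 21² = 441 ≡ 9 (mod 24), not 1.

(⟸) This fails: take r = 1. Then 1² = 1 ≡ 1 (mod 24), yet 1 ≡ 1 (mod 8), not 5.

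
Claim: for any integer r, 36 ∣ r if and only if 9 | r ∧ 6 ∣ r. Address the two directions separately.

The forward direction holds; the converse fails.

(⇒) If 36 ∣ r, write r = 36q. Since 36 = 4·9, r = 9·(4q), so 9 ∣ r; and since 36 = 6·6, r = 6·(6q), so 6 ∣ r.

(⇐) This fails: take r = 18. Both 9 ∣ 18 and 6 ∣ 18, yet 18 is not a multiple of 36 (since 18 = 0·36 + 18), so 36 ∤ 18.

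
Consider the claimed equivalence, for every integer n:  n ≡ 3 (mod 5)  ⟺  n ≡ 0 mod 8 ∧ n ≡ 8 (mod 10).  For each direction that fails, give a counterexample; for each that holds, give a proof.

(→) This fails: n = 33 gives 33 ≡ 3 (mod 5) but 33 ≡ 1 (mod 8), so the conjunction on the right does not hold.

(←) Conversely, if n ≡ 0 (mod 8) and n ≡ 8 (mod 10), then by the Chinese remainder theorem n ≡ 8 (mod 40). Since 8 ≡ 3 (mod 5) and 5 ∣ 40, we get n ≡ 3 (mod 5).

Not equivalent: only (⇐) holds.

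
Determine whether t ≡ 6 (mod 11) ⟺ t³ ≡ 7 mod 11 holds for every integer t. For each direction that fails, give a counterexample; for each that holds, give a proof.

(→) Suppose t ≡ 6 (mod 11). Write t = 11j + 6. Then (11j + 6)³ = 1331j³ + 2178j² + 1188j + 216 = 11(121j³ + 198j² + 108j + 19) + 7, so t³ ≡ 7 (mod 11).

(←) For the converse, argue contrapositively. If t ≢ 6 (mod 11), then t is congruent to one of 0, 1, 2, 3, 4, 5, 7, 8, 9, 10 modulo 11, and these give t³ ≡ 0, 1, 8, 5, 9, 4, 2, 6, 3, 10 respectively — never 7.

Both implications hold.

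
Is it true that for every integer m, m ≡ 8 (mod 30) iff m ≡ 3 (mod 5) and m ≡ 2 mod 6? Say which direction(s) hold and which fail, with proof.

(⟸) If m ≡ 3 (mod 5) and m ≡ 2 (mod 6), then by the Chinese remainder theorem m ≡ 8 (mod 30). This is exactly m ≡ 8 (mod 30).

(⟹) Suppose m ≡ 8 (mod 30); write m = 30j + 8. Since 5 ∣ 30, reducing mod 5 gives m ≡ 8 ≡ 3 (mod 5); since 6 ∣ 30, reducing mod 6 gives m ≡ 8 ≡ 2 (mod 6).

Equivalent; both directions hold.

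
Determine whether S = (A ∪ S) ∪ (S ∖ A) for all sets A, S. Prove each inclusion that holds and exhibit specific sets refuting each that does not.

(⟹) Let x ∈ S. Then either x ∈ S and x ∉ A; or x ∈ A ∩ S. In each case x ∈ (A ∪ S) ∪ (S ∖ A), so S ⊆ (A ∪ S) ∪ (S ∖ A).

(⟸) This inclusion fails. Take A = {1}, S = ∅; then 1 ∈ (A ∪ S) ∪ (S ∖ A) but 1 ∉ S.

(⊆) holds; (⊇) fails.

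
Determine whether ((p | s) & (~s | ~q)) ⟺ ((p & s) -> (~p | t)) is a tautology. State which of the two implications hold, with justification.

(→) This fails. Under q = F, p = T, s = T, t = F, the left side is true but the right side is false.

(←) This fails. Under q = F, p = F, s = F, t = F, the left side is false but the right side is true.

Neither implication holds.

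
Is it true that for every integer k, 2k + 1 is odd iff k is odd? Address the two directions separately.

(⇒) This fails: take k = 6. Then 2k + 1 = 13, which is odd, yet k = 6 is even, not odd.

(⇐) Suppose k is odd. Since 2 is even, 2k is even for every k, so 2k + 1 has the same parity as 1, which is odd. Hence 2k + 1 is odd.

(⇒) fails; (⇐) holds.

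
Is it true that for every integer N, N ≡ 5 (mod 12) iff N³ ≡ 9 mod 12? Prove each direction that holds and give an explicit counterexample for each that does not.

Both directions fail.

(→) This fails: take N = 5. Then 5 ≡ 5 (mod 12), but 5³ = 125 ≡ 5 (mod 12), not 9.

(←) This fails: take N = 9. Then 9³ = 729 ≡ 9 (mod 12), yet 9 ≡ 9 (mod 12), not 5.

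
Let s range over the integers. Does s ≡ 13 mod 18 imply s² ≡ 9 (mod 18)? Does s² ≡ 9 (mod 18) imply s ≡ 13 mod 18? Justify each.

Neither implication holds.

(→) This fails: take s = 13. Then 13 ≡ 13 (mod 18), but 13² = 169 ≡ 7 (mod 18), not 9.

(←) This fails: take s = 3. Then 3² = 9 ≡ 9 (mod 18), yet 3 ≡ 3 (mod 18), not 13.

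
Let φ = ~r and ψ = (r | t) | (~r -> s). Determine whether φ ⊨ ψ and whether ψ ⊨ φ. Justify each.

(⟹) This fails. Under r = F, t = F, s = F, the left side is true but the right side is false.

(⟸) This fails. Under r = T, t = F, s = F, the left side is false but the right side is true.

Both directions fail.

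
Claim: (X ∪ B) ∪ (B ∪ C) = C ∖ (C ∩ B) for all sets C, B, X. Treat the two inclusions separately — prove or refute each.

The sets are not equal: only the reverse inclusion holds.

Forward inclusion. This inclusion fails. Take C = ∅, B = {1}, X = ∅; then 1 ∈ (X ∪ B) ∪ (B ∪ C) but 1 ∉ C ∖ (C ∩ B).

Reverse inclusion. Let x ∈ C ∖ (C ∩ B). Then either x ∈ C and x ∉ B, X; or x ∈ C ∩ X and x ∉ B. In each case x ∈ (X ∪ B) ∪ (B ∪ C), so C ∖ (C ∩ B) ⊆ (X ∪ B) ∪ (B ∪ C).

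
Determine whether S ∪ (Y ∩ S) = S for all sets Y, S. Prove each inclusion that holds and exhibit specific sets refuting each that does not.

The two sets are equal.

(⊆) Let x ∈ S ∪ (Y ∩ S). Then either x ∈ S and x ∉ Y; or x ∈ Y ∩ S. In each case x ∈ S, so S ∪ (Y ∩ S) ⊆ S.

(⊇) Let x ∈ S. Then either x ∈ S and x ∉ Y; or x ∈ Y ∩ S. In each case x ∈ S ∪ (Y ∩ S), so S ⊆ S ∪ (Y ∩ S).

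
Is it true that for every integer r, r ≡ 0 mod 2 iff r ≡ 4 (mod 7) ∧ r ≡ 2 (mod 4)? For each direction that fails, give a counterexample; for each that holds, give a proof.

(←) If r ≡ 4 (mod 7) and r ≡ 2 (mod 4), then by the Chinese remainder theorem r ≡ 18 (mod 28). Since 18 ≡ 0 (mod 2) and 2 ∣ 28, we get r ≡ 0 (mod 2).

(→) This fails: r = 0 gives 0 ≡ 0 (mod 2) but 0 ≡ 0 (mod 7), so the conjunction on the right does not hold.

Not equivalent: only (⇐) holds.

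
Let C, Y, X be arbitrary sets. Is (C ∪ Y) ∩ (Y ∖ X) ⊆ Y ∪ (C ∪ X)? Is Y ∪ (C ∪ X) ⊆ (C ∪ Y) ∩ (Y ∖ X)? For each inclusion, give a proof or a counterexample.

(⊆) Let x ∈ (C ∪ Y) ∩ (Y ∖ X). Then either x ∈ Y and x ∉ C, X; or x ∈ C ∩ Y and x ∉ X. In each case x ∈ Y ∪ (C ∪ X), so (C ∪ Y) ∩ (Y ∖ X) ⊆ Y ∪ (C ∪ X).

(⊇) This inclusion fails. Take C = {1}, Y = ∅, X = ∅; then 1 ∈ Y ∪ (C ∪ X) but 1 ∉ (C ∪ Y) ∩ (Y ∖ X).

Only the forward inclusion holds.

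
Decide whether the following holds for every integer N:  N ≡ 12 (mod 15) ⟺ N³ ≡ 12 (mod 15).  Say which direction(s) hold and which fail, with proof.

(⇒) This fails: take N = 12. Then 12 ≡ 12 (mod 15), but 12³ = 1728 ≡ 3 (mod 15), not 12.

(⇐) This fails: take N = 3. Then 3³ = 27 ≡ 12 (mod 15), yet 3 ≡ 3 (mod 15), not 12.

Neither implication holds.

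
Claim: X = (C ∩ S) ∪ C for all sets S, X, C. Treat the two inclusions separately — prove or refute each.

Both inclusions fail.

(⊆) This inclusion fails. Take S = ∅, X = {1}, C = ∅; then 1 ∈ X but 1 ∉ (C ∩ S) ∪ C.

(⊇) This inclusion fails. Take S = ∅, X = ∅, C = {1}; then 1 ∈ (C ∩ S) ∪ C but 1 ∉ X.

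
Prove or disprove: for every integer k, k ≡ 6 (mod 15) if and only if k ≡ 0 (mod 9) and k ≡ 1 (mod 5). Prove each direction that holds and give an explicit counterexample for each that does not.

Only the reverse direction holds.

(⟸) If k ≡ 0 (mod 9) and k ≡ 1 (mod 5), then by the Chinese remainder theorem k ≡ 36 (mod 45). Since 36 ≡ 6 (mod 15) and 15 ∣ 45, we get k ≡ 6 (mod 15).

(⟹) This fails: k = 21 gives 21 ≡ 6 (mod 15) but 21 ≡ 3 (mod 9), so the conjunction on the right does not hold.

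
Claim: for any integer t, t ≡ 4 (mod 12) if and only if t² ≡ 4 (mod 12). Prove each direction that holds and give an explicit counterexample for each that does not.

Only the forward implication holds.

Forward direction. Suppose t ≡ 4 (mod 12). Write t = 12j + 4. Then (12j + 4)² = 144j² + 96j + 16 = 12(12j² + 8j + 1) + 4, so t² ≡ 4 (mod 12).

Converse. This fails: take t = 2. Then 2² = 4 ≡ 4 (mod 12), yet 2 ≡ 2 (mod 12), not 4.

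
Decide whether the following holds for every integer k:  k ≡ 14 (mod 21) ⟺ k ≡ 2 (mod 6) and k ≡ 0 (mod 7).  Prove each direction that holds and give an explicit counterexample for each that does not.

(⇒) fails; (⇐) holds.

[⇒] This fails: k = 35 gives 35 ≡ 14 (mod 21) but 35 ≡ 5 (mod 6), so the conjunction on the right does not hold.

[⇐] Conversely, if k ≡ 2 (mod 6) and k ≡ 0 (mod 7), then by the Chinese remainder theorem k ≡ 14 (mod 42). Since 14 ≡ 14 (mod 21) and 21 ∣ 42, we get k ≡ 14 (mod 21).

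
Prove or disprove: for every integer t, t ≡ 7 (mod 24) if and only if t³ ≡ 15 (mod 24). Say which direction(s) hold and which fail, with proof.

[⇒] This fails: take t = 7. Then 7 ≡ 7 (mod 24), but 7³ = 343 ≡ 7 (mod 24), not 15.

[⇐] This fails: take t = 15. Then 15³ = 3375 ≡ 15 (mod 24), yet 15 ≡ 15 (mod 24), not 7.

Neither direction holds.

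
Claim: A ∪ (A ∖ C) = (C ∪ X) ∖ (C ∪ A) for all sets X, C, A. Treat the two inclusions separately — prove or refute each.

Both inclusions fail.

Forward inclusion. This inclusion fails. Take X = ∅, C = ∅, A = {1}; then 1 ∈ A ∪ (A ∖ C) but 1 ∉ (C ∪ X) ∖ (C ∪ A).

Reverse inclusion. This inclusion fails. Take X = {1}, C = ∅, A = ∅; then 1 ∈ (C ∪ X) ∖ (C ∪ A) but 1 ∉ A ∪ (A ∖ C).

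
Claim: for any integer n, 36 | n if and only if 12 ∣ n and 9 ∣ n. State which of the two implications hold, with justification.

Forward direction. If 36 ∣ n, write n = 36q. Since 36 = 3·12, n = 12·(3q), so 12 ∣ n; and since 36 = 4·9, n = 9·(4q), so 9 ∣ n.

Converse. Suppose 12 ∣ n and 9 ∣ n. Any common multiple of 12 and 9 is a multiple of their lcm; here lcm(12, 9) = 12·9/gcd(12, 9) = 108/3 = 36, so 36 ∣ n.

Equivalent; both directions hold.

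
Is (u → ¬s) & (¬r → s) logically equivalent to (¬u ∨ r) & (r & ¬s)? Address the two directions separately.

The forward direction fails; the converse holds.

(⟹) This fails. Under u = F, r = F, s = T, the left side is true but the right side is false.

(⟸) Assume the antecedent. If u is true, the antecedent forces (u = T, r = T, s = F), and (u → ¬s) & (¬r → s) holds there. If u is false, the antecedent forces (u = F, r = T, s = F), and (u → ¬s) & (¬r → s) holds there. Either way (u → ¬s) & (¬r → s) holds.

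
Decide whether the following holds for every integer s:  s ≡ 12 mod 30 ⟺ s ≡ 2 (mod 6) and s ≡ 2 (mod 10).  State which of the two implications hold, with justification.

Both directions fail.

Forward direction. This fails: s = 12 gives 12 ≡ 12 (mod 30) but 12 ≡ 0 (mod 6), so the conjunction on the right does not hold.

Converse. This fails: s = 2 satisfies both congruences on the right (2 ≡ 2 mod 6 and 2 ≡ 2 mod 10) yet 2 ≡ 2 (mod 30), not 12.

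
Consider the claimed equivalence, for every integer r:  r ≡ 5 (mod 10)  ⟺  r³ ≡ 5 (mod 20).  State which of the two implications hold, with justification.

(⟹) This fails: take r = 15. Then 15 ≡ 5 (mod 10), but 15³ = 3375 ≡ 15 (mod 20), not 5.

(⟸) Conversely, the residues r modulo 20 with r³ ≡ 5 (mod 20) are exactly {5}, and each is ≡ 5 (mod 10).

(⇒) fails; (⇐) holds.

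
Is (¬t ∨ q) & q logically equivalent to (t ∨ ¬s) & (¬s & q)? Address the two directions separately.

The forward direction fails; the converse holds.

(→) This fails. Under s = T, t = F, q = T, the left side is true but the right side is false.

(←) Assume the antecedent. If s is true, the antecedent cannot hold. If s is false, the antecedent forces (s = F, t = F, q = T) or (s = F, t = T, q = T), and (¬t ∨ q) & q holds there. Either way (¬t ∨ q) & q holds.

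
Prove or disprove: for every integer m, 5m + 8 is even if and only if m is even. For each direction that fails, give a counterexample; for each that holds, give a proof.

Both directions hold.

(→) Suppose 5m + 8 is even. Since 5 is odd, 5m and m have the same parity, so 5m + 8 ≡ m + 8 (mod 2). As 8 is even, 5m + 8 is even exactly when m is even. Thus m is even.

(←) Conversely, suppose m is even; write m = 2j. Then 5m + 8 = 5·(2j) + 8 = 2·5j + 8, which is even.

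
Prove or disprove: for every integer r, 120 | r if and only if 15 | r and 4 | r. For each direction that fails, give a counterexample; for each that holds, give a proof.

Forward direction. If 120 ∣ r, write r = 120q. Since 120 = 8·15, r = 15·(8q), so 15 ∣ r; and since 120 = 30·4, r = 4·(30q), so 4 ∣ r.

Converse. This fails: take r = 60. Both 15 ∣ 60 and 4 ∣ 60, yet 60 is not a multiple of 120 (since 60 = 0·120 + 60), so 120 ∤ 60.

(⇒) holds; (⇐) fails.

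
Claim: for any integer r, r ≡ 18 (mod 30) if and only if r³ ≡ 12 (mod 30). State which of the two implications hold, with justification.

Both implications hold.

(⇒) Suppose r ≡ 18 (mod 30). Write r = 30j + 18. Then (30j + 18)³ = 27000j³ + 48600j² + 29160j + 5832 = 30(900j³ + 1620j² + 972j + 194) + 12, so r³ ≡ 12 (mod 30).

(⇐) Conversely, suppose r³ ≡ 12 (mod 30). The only residue r in {0, …, 29} with r³ ≡ 12 (mod 30) is r = 18, so r ≡ 18 (mod 30).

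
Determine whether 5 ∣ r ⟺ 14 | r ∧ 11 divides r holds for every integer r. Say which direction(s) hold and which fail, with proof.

(⇒) fails and (⇐) fails.

(⇒) This fails: take r = 5. Certainly 5 ∣ 5, but 14 ∤ 5.

(⇐) This fails: take r = 154. Both 14 ∣ 154 and 11 ∣ 154, yet 154 is not a multiple of 5 (since 154 = 30·5 + 4), so 5 ∤ 154.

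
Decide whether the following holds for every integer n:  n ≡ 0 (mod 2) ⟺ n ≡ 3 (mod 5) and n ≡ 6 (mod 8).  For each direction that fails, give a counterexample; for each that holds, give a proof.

The forward direction fails; the converse holds.

Forward direction. This fails: n = 0 gives 0 ≡ 0 (mod 2) but 0 ≡ 0 (mod 5), so the conjunction on the right does not hold.

Converse. If n ≡ 3 (mod 5) and n ≡ 6 (mod 8), then by the Chinese remainder theorem n ≡ 38 (mod 40). Since 38 ≡ 0 (mod 2) and 2 ∣ 40, we get n ≡ 0 (mod 2).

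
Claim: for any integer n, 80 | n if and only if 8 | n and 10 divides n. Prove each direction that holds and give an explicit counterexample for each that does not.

Not equivalent: only (⇒) holds.

(→) If 80 ∣ n, write n = 80q. Since 80 = 10·8, n = 8·(10q), so 8 ∣ n; and since 80 = 8·10, n = 10·(8q), so 10 ∣ n.

(←) This fails: take n = 40. Both 8 ∣ 40 and 10 ∣ 40, yet 40 is not a multiple of 80 (since 40 = 0·80 + 40), so 80 ∤ 40.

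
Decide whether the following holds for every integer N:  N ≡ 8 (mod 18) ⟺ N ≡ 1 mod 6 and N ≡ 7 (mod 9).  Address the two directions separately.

Neither implication holds.

(⟹) This fails: N = 8 gives 8 ≡ 8 (mod 18) but 8 ≡ 2 (mod 6), so the conjunction on the right does not hold.

(⟸) This fails: N = 7 satisfies both congruences on the right (7 ≡ 1 mod 6 and 7 ≡ 7 mod 9) yet 7 ≡ 7 (mod 18), not 8.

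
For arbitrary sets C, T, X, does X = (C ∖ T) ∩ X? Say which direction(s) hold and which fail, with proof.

(⊆) fails; (⊇) holds.

(⟹) This inclusion fails. Take C = ∅, T = ∅, X = {1}; then 1 ∈ X but 1 ∉ (C ∖ T) ∩ X.

(⟸) Let x ∈ (C ∖ T) ∩ X. Then x ∈ C ∩ X and x ∉ T, from which x ∈ X.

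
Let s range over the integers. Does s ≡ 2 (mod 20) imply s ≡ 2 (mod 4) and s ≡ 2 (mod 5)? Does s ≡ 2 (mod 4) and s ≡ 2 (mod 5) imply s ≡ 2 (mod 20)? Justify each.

The biconditional holds.

(⇒) Suppose s ≡ 2 (mod 20); write s = 20j + 2. Since 4 ∣ 20, reducing mod 4 gives s ≡ 2 (mod 4); since 5 ∣ 20, reducing mod 5 gives s ≡ 2 (mod 5).

(⇐) Conversely, if s ≡ 2 (mod 4) and s ≡ 2 (mod 5), then by the Chinese remainder theorem s ≡ 2 (mod 20). This is exactly s ≡ 2 (mod 20).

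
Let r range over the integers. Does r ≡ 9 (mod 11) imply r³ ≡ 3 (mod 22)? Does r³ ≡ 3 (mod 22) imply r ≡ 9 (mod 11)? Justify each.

Not equivalent: only (⇐) holds.

(→) This fails: take r = 20. Then 20 ≡ 9 (mod 11), but 20³ = 8000 ≡ 14 (mod 22), not 3.

(←) Conversely, the residues r modulo 22 with r³ ≡ 3 (mod 22) are exactly {9}, and each is ≡ 9 (mod 11).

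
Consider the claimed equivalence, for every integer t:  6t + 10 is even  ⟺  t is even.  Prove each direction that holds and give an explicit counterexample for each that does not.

(⇒) This fails: take t = 5. Then 6t + 10 = 40, which is even, yet t = 5 is odd, not even.

(⇐) Suppose t is even. Since 6 is even, 6t is even for every t, so 6t + 10 has the same parity as 10, which is even. Hence 6t + 10 is even.

Only the reverse direction holds.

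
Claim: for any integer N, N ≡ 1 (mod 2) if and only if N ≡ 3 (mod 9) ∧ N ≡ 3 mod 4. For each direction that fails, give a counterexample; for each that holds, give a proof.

Not equivalent: only (⇐) holds.

[⇒] This fails: N = 1 gives 1 ≡ 1 (mod 2) but 1 ≡ 1 (mod 9), so the conjunction on the right does not hold.

[⇐] Conversely, if N ≡ 3 (mod 9) and N ≡ 3 (mod 4), then by the Chinese remainder theorem N ≡ 3 (mod 36). Since 3 ≡ 1 (mod 2) and 2 ∣ 36, we get N ≡ 1 (mod 2).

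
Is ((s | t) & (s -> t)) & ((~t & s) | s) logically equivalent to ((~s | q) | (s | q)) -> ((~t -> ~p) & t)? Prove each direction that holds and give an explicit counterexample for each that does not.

Only the forward direction holds.

(→) Assume the antecedent. If p is true, the antecedent forces (p = T, s = T, q = F, t = T) or (p = T, s = T, q = T, t = T), and the consequent holds there. If p is false, the antecedent forces (p = F, s = T, q = F, t = T) or (p = F, s = T, q = T, t = T), and the consequent holds there. Either way the consequent holds.

(←) This fails. Under p = F, s = F, q = F, t = T, the left side is false but the right side is true.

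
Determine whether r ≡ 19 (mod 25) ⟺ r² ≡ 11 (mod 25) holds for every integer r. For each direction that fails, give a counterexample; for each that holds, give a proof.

Not equivalent: only (⇒) holds.

(⟹) Suppose r ≡ 19 (mod 25). Write r = 25j + 19. Then (25j + 19)² = 625j² + 950j + 361 = 25(25j² + 38j + 14) + 11, so r² ≡ 11 (mod 25).

(⟸) This fails: take r = 6. Then 6² = 36 ≡ 11 (mod 25), yet 6 ≡ 6 (mod 25), not 19.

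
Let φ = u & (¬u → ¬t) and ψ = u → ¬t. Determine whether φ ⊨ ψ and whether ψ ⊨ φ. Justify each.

(→) This fails. Under t = T, u = T, the left side is true but the right side is false.

(←) This fails. Under t = F, u = F, the left side is false but the right side is true.

Both directions fail.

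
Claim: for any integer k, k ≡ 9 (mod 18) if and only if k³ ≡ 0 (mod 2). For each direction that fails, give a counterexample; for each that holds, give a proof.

Forward direction. This fails: take k = 9. Then 9 ≡ 9 (mod 18), but 9³ = 729 ≡ 1 (mod 2), not 0.

Converse. This fails: take k = 0. Then 0³ = 0 ≡ 0 (mod 2), yet 0 ≡ 0 (mod 18), not 9.

Neither direction holds.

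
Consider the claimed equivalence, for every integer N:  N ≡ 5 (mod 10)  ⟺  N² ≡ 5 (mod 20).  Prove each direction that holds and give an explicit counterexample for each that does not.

Both directions hold.

(⟸) The residues r modulo 20 with r² ≡ 5 (mod 20) are exactly {5, 15}, and each is ≡ 5 (mod 10).

(⟹) Suppose N ≡ 5 (mod 10). Working modulo 20, N ∈ {5, 15}; for each such r, r² ≡ 5 (mod 20).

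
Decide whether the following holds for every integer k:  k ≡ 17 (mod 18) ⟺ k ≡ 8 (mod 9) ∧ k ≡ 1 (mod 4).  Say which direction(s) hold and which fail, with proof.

[⇒] This fails: k = 35 gives 35 ≡ 17 (mod 18) but 35 ≡ 3 (mod 4), so the conjunction on the right does not hold.

[⇐] Conversely, if k ≡ 8 (mod 9) and k ≡ 1 (mod 4), then by the Chinese remainder theorem k ≡ 17 (mod 36). Since 17 ≡ 17 (mod 18) and 18 ∣ 36, we get k ≡ 17 (mod 18).

Only the reverse direction holds.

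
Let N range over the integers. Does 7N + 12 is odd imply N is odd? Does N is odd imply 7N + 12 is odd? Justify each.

Both directions hold.

(⟸) Suppose N is odd; write N = 2j + 1. Then 7N + 12 = 7·(2j + 1) + 12 = 2·7j + 19, which is odd.

(⟹) Suppose 7N + 12 is odd. Since 7 is odd, 7N and N have the same parity, so 7N + 12 ≡ N + 12 (mod 2). As 12 is even, 7N + 12 is odd exactly when N is odd. Thus N is odd.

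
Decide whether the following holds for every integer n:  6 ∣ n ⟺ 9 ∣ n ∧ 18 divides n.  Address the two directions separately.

The forward direction fails; the converse holds.

Forward direction. This fails: take n = 6. Certainly 6 ∣ 6, but 9 ∤ 6.

Converse. Suppose 9 ∣ n and 18 ∣ n. Any common multiple of 9 and 18 is a multiple of their lcm; here lcm(9, 18) = 9·18/gcd(9, 18) = 162/9 = 18, so 18 ∣ n. Since 6 ∣ 18, it follows that 6 ∣ n.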